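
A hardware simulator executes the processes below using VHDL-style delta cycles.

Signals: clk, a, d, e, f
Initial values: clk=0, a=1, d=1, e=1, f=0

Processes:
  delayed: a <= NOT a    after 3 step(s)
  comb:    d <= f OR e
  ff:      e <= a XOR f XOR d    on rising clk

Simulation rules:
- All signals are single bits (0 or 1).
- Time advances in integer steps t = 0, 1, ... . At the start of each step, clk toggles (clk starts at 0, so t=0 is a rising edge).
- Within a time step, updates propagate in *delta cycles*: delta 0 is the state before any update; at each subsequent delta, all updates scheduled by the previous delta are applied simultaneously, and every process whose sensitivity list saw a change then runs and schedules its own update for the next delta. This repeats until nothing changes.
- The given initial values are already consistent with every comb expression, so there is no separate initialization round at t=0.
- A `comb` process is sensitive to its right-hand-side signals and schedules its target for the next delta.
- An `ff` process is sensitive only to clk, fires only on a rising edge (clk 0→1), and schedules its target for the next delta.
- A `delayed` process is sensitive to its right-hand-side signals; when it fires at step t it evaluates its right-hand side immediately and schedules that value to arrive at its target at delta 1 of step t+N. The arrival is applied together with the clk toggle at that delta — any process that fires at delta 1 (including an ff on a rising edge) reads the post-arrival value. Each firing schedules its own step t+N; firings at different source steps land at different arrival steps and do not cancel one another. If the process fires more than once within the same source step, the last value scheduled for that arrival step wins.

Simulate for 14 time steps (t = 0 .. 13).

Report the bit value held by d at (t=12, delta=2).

1

t=0 Δ0: d=1 f=0 e=1 a=1 clk=0
  Δ1: clk:0→1
  Δ2: e:1→0
  Δ3: d:1→0
  (3Δ to stable)
t=1 Δ0: d=0 f=0 e=0 a=1 clk=1
  Δ1: clk:1→0
  (1Δ to stable)
t=2 Δ0: d=0 f=0 e=0 a=1 clk=0
  Δ1: clk:0→1
  Δ2: e:0→1
  Δ3: d:0→1
  (3Δ to stable)
t=3 Δ0: d=1 f=0 e=1 a=1 clk=1
  Δ1: clk:1→0
  (1Δ to stable)
t=4 Δ0: d=1 f=0 e=1 a=1 clk=0
  Δ1: clk:0→1
  Δ2: e:1→0
  Δ3: d:1→0
  (3Δ to stable)
t=5 Δ0: d=0 f=0 e=0 a=1 clk=1
  Δ1: clk:1→0
  (1Δ to stable)
t=6 Δ0: d=0 f=0 e=0 a=1 clk=0
  Δ1: clk:0→1
  Δ2: e:0→1
  Δ3: d:0→1
  (3Δ to stable)
t=7 Δ0: d=1 f=0 e=1 a=1 clk=1
  Δ1: clk:1→0
  (1Δ to stable)
t=8 Δ0: d=1 f=0 e=1 a=1 clk=0
  Δ1: clk:0→1
  Δ2: e:1→0
  Δ3: d:1→0
  (3Δ to stable)
t=9 Δ0: d=0 f=0 e=0 a=1 clk=1
  Δ1: clk:1→0
  (1Δ to stable)
t=10 Δ0: d=0 f=0 e=0 a=1 clk=0
  Δ1: clk:0→1
  Δ2: e:0→1
  Δ3: d:0→1
  (3Δ to stable)
t=11 Δ0: d=1 f=0 e=1 a=1 clk=1
  Δ1: clk:1→0
  (1Δ to stable)
t=12 Δ0: d=1 f=0 e=1 a=1 clk=0
  Δ1: clk:0→1
  Δ2: e:1→0
  Δ3: d:1→0
  (3Δ to stable)
t=13 Δ0: d=0 f=0 e=0 a=1 clk=1
  Δ1: clk:1→0
  (1Δ to stable)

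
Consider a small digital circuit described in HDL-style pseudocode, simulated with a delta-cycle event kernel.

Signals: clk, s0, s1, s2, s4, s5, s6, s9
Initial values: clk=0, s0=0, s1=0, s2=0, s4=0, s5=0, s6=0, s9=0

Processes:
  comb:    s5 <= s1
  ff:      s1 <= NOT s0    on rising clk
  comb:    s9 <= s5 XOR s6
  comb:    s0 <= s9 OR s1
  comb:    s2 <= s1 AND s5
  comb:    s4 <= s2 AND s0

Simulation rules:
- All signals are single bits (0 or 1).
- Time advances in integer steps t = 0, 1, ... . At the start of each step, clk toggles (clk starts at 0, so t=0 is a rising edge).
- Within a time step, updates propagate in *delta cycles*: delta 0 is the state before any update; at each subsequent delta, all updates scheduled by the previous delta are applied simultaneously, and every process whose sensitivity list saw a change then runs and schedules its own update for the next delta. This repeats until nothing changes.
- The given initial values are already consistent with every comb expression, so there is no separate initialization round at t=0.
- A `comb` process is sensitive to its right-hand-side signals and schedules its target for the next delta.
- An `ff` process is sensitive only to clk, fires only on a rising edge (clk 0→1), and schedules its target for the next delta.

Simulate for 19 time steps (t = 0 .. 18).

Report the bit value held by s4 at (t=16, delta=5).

[bits: s2,s6,s0,clk,s1,s9,s4,s5]
t=0: Δ0=00000000 Δ1=00010000 Δ2=00011000 Δ3=00111001 Δ4=10111101 Δ5=10111111 | 5Δ
t=1: Δ0=10111111 Δ1=10101111 | 1Δ
t=2: Δ0=10101111 Δ1=10111111 Δ2=10110111 Δ3=00110110 Δ4=00110000 Δ5=00010000 | 5Δ
t=3: Δ0=00010000 Δ1=00000000 | 1Δ
t=4: Δ0=00000000 Δ1=00010000 Δ2=00011000 Δ3=00111001 Δ4=10111101 Δ5=10111111 | 5Δ
t=5: Δ0=10111111 Δ1=10101111 | 1Δ
t=6: Δ0=10101111 Δ1=10111111 Δ2=10110111 Δ3=00110110 Δ4=00110000 Δ5=00010000 | 5Δ
t=7: Δ0=00010000 Δ1=00000000 | 1Δ
t=8: Δ0=00000000 Δ1=00010000 Δ2=00011000 Δ3=00111001 Δ4=10111101 Δ5=10111111 | 5Δ
t=9: Δ0=10111111 Δ1=10101111 | 1Δ
t=10: Δ0=10101111 Δ1=10111111 Δ2=10110111 Δ3=00110110 Δ4=00110000 Δ5=00010000 | 5Δ
t=11: Δ0=00010000 Δ1=00000000 | 1Δ
t=12: Δ0=00000000 Δ1=00010000 Δ2=00011000 Δ3=00111001 Δ4=10111101 Δ5=10111111 | 5Δ
t=13: Δ0=10111111 Δ1=10101111 | 1Δ
t=14: Δ0=10101111 Δ1=10111111 Δ2=10110111 Δ3=00110110 Δ4=00110000 Δ5=00010000 | 5Δ
t=15: Δ0=00010000 Δ1=00000000 | 1Δ
t=16: Δ0=00000000 Δ1=00010000 Δ2=00011000 Δ3=00111001 Δ4=10111101 Δ5=10111111 | 5Δ
t=17: Δ0=10111111 Δ1=10101111 | 1Δ
t=18: Δ0=10101111 Δ1=10111111 Δ2=10110111 Δ3=00110110 Δ4=00110000 Δ5=00010000 | 5Δ

1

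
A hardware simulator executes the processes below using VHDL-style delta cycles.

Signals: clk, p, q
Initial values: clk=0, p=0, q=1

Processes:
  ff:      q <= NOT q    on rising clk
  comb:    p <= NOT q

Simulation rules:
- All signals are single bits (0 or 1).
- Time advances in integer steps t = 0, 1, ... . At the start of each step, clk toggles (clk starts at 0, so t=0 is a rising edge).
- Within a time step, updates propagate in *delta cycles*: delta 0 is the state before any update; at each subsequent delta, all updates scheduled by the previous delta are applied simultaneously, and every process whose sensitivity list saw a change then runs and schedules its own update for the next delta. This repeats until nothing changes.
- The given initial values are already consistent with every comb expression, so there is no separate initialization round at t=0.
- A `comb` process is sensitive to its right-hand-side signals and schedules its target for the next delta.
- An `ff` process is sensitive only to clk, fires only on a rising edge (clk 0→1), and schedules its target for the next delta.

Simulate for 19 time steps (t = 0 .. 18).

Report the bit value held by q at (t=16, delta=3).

0

[bits: clk,q,p]
t=0: Δ0=010 Δ1=110 Δ2=100 Δ3=101 | 3Δ
t=1: Δ0=101 Δ1=001 | 1Δ
t=2: Δ0=001 Δ1=101 Δ2=111 Δ3=110 | 3Δ
t=3: Δ0=110 Δ1=010 | 1Δ
t=4: Δ0=010 Δ1=110 Δ2=100 Δ3=101 | 3Δ
t=5: Δ0=101 Δ1=001 | 1Δ
t=6: Δ0=001 Δ1=101 Δ2=111 Δ3=110 | 3Δ
t=7: Δ0=110 Δ1=010 | 1Δ
t=8: Δ0=010 Δ1=110 Δ2=100 Δ3=101 | 3Δ
t=9: Δ0=101 Δ1=001 | 1Δ
t=10: Δ0=001 Δ1=101 Δ2=111 Δ3=110 | 3Δ
t=11: Δ0=110 Δ1=010 | 1Δ
t=12: Δ0=010 Δ1=110 Δ2=100 Δ3=101 | 3Δ
t=13: Δ0=101 Δ1=001 | 1Δ
t=14: Δ0=001 Δ1=101 Δ2=111 Δ3=110 | 3Δ
t=15: Δ0=110 Δ1=010 | 1Δ
t=16: Δ0=010 Δ1=110 Δ2=100 Δ3=101 | 3Δ
t=17: Δ0=101 Δ1=001 | 1Δ
t=18: Δ0=001 Δ1=101 Δ2=111 Δ3=110 | 3Δ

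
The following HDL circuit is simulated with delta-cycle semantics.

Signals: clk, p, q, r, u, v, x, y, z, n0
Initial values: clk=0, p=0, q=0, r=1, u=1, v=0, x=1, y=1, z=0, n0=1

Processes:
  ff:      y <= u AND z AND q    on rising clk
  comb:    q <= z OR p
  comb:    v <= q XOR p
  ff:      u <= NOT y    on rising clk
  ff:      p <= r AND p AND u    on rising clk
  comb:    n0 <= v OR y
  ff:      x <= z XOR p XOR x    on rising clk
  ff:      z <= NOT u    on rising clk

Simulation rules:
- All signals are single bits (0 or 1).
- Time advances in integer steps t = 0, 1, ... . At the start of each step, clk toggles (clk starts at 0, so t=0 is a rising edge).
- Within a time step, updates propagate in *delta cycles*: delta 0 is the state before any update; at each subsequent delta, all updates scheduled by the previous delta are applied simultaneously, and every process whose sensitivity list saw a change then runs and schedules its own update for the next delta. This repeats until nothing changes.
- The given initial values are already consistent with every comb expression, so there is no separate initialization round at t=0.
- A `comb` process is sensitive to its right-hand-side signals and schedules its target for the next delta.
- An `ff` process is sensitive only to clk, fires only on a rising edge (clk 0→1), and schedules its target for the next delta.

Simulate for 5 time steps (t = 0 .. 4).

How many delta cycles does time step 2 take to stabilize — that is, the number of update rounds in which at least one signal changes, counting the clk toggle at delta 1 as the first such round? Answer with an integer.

5

[bits: z,x,clk,p,n0,r,y,q,v,u]
t=0: Δ0=0100111001 Δ1=0110111001 Δ2=0110110000 Δ3=0110010000 | 3Δ
t=1: Δ0=0110010000 Δ1=0100010000 | 1Δ
t=2: Δ0=0100010000 Δ1=0110010000 Δ2=1110010001 Δ3=1110010101 Δ4=1110010111 Δ5=1110110111 | 5Δ
t=3: Δ0=1110110111 Δ1=1100110111 | 1Δ
t=4: Δ0=1100110111 Δ1=1110110111 Δ2=0010111111 Δ3=0010111011 Δ4=0010111001 | 4Δ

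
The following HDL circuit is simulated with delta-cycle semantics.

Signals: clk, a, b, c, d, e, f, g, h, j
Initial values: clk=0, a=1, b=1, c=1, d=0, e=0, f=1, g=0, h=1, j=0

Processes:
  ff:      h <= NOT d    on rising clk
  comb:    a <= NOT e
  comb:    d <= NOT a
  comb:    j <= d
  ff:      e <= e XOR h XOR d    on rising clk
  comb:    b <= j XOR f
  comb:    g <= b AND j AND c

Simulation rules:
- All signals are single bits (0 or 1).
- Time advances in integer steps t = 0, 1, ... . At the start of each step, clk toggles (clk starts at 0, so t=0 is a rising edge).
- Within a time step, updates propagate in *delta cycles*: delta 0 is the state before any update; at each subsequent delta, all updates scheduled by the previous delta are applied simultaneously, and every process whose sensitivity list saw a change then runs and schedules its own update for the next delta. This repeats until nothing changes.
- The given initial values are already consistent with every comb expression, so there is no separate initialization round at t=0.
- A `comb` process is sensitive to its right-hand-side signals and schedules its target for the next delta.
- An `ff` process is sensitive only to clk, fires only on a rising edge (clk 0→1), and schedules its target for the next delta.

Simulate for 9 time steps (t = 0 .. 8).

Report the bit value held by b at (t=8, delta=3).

t=0 Δ0: b=1 g=0 j=0 clk=0 a=1 f=1 c=1 e=0 d=0 h=1
  Δ1: clk:0→1
  Δ2: e:0→1
  Δ3: a:1→0
  Δ4: d:0→1
  Δ5: j:0→1
  Δ6: b:1→0, g:0→1
  Δ7: g:1→0
  (7Δ to stable)
t=1 Δ0: b=0 g=0 j=1 clk=1 a=0 f=1 c=1 e=1 d=1 h=1
  Δ1: clk:1→0
  (1Δ to stable)
t=2 Δ0: b=0 g=0 j=1 clk=0 a=0 f=1 c=1 e=1 d=1 h=1
  Δ1: clk:0→1
  Δ2: h:1→0
  (2Δ to stable)
t=3 Δ0: b=0 g=0 j=1 clk=1 a=0 f=1 c=1 e=1 d=1 h=0
  Δ1: clk:1→0
  (1Δ to stable)
t=4 Δ0: b=0 g=0 j=1 clk=0 a=0 f=1 c=1 e=1 d=1 h=0
  Δ1: clk:0→1
  Δ2: e:1→0
  Δ3: a:0→1
  Δ4: d:1→0
  Δ5: j:1→0
  Δ6: b:0→1
  (6Δ to stable)
t=5 Δ0: b=1 g=0 j=0 clk=1 a=1 f=1 c=1 e=0 d=0 h=0
  Δ1: clk:1→0
  (1Δ to stable)
t=6 Δ0: b=1 g=0 j=0 clk=0 a=1 f=1 c=1 e=0 d=0 h=0
  Δ1: clk:0→1
  Δ2: h:0→1
  (2Δ to stable)
t=7 Δ0: b=1 g=0 j=0 clk=1 a=1 f=1 c=1 e=0 d=0 h=1
  Δ1: clk:1→0
  (1Δ to stable)
t=8 Δ0: b=1 g=0 j=0 clk=0 a=1 f=1 c=1 e=0 d=0 h=1
  Δ1: clk:0→1
  Δ2: e:0→1
  Δ3: a:1→0
  Δ4: d:0→1
  Δ5: j:0→1
  Δ6: b:1→0, g:0→1
  Δ7: g:1→0
  (7Δ to stable)

1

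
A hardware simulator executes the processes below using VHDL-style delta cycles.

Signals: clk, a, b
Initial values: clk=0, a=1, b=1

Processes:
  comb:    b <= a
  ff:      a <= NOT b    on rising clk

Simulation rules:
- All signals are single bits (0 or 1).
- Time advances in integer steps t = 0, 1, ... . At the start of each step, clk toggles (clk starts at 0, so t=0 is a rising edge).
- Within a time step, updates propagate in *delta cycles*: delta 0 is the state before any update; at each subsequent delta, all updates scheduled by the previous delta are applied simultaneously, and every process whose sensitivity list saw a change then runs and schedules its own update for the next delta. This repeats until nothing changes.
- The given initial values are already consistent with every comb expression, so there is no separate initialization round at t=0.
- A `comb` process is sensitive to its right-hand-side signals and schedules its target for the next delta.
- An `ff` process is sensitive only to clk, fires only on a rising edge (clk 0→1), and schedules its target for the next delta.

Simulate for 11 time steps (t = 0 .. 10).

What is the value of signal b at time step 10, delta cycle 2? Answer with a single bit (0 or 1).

0

t0.Δ0 clk=0 a=1 b=1
t0.Δ1 clk=1 a=1 b=1
t0.Δ2 clk=1 a=0 b=1
t0.Δ3 clk=1 a=0 b=0
t1.Δ0 clk=1 a=0 b=0
t1.Δ1 clk=0 a=0 b=0
t2.Δ0 clk=0 a=0 b=0
t2.Δ1 clk=1 a=0 b=0
t2.Δ2 clk=1 a=1 b=0
t2.Δ3 clk=1 a=1 b=1
t3.Δ0 clk=1 a=1 b=1
t3.Δ1 clk=0 a=1 b=1
t4.Δ0 clk=0 a=1 b=1
t4.Δ1 clk=1 a=1 b=1
t4.Δ2 clk=1 a=0 b=1
t4.Δ3 clk=1 a=0 b=0
t5.Δ0 clk=1 a=0 b=0
t5.Δ1 clk=0 a=0 b=0
t6.Δ0 clk=0 a=0 b=0
t6.Δ1 clk=1 a=0 b=0
t6.Δ2 clk=1 a=1 b=0
t6.Δ3 clk=1 a=1 b=1
t7.Δ0 clk=1 a=1 b=1
t7.Δ1 clk=0 a=1 b=1
t8.Δ0 clk=0 a=1 b=1
t8.Δ1 clk=1 a=1 b=1
t8.Δ2 clk=1 a=0 b=1
t8.Δ3 clk=1 a=0 b=0
t9.Δ0 clk=1 a=0 b=0
t9.Δ1 clk=0 a=0 b=0
t10.Δ0 clk=0 a=0 b=0
t10.Δ1 clk=1 a=0 b=0
t10.Δ2 clk=1 a=1 b=0
t10.Δ3 clk=1 a=1 b=1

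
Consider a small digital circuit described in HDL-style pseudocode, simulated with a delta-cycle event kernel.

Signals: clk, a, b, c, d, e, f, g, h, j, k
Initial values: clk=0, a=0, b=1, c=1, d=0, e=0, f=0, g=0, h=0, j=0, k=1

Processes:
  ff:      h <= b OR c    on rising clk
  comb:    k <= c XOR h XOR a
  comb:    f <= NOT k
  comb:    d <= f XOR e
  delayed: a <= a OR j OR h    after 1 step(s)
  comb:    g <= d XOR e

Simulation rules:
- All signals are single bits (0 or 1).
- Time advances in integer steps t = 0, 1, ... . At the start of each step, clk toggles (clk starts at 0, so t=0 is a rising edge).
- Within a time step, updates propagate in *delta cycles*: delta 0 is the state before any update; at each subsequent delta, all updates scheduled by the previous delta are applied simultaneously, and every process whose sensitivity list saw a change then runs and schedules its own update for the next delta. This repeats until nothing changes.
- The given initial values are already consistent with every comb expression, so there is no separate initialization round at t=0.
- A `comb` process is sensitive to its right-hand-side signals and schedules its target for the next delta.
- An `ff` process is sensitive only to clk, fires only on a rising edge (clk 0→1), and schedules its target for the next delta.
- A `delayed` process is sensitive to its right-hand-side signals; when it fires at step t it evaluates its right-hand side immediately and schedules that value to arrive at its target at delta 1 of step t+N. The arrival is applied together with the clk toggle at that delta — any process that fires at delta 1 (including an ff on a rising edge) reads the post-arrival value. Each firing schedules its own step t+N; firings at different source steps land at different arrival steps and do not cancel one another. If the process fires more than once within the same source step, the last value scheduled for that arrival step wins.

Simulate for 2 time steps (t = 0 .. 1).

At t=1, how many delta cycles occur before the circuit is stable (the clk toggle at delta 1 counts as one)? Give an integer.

t=0 Δ0: f=0 a=0 c=1 e=0 d=0 clk=0 j=0 b=1 h=0 k=1 g=0
  Δ1: clk:0→1
  Δ2: h:0→1
  Δ3: k:1→0
  Δ4: f:0→1
  Δ5: d:0→1
  Δ6: g:0→1
  (6Δ to stable)
t=1 Δ0: f=1 a=0 c=1 e=0 d=1 clk=1 j=0 b=1 h=1 k=0 g=1
  Δ1: a:0→1, clk:1→0
  Δ2: k:0→1
  Δ3: f:1→0
  Δ4: d:1→0
  Δ5: g:1→0
  (5Δ to stable)

5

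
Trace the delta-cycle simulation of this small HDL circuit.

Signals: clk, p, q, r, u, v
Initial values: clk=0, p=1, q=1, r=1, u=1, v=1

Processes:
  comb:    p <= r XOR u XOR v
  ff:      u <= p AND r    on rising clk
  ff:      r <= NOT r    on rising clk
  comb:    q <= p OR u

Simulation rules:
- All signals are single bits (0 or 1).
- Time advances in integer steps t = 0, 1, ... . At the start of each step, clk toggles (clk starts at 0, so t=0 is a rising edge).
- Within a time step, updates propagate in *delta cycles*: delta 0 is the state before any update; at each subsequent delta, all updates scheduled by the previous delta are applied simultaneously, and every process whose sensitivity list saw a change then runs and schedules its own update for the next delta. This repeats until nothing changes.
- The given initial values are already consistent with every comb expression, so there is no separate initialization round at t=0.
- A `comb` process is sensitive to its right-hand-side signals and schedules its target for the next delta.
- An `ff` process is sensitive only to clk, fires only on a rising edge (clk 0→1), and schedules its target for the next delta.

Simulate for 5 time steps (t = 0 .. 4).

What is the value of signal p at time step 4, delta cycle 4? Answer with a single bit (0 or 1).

[bits: clk,q,u,p,v,r]
t=0: Δ0=011111 Δ1=111111 Δ2=111110 Δ3=111010 | 3Δ
t=1: Δ0=111010 Δ1=011010 | 1Δ
t=2: Δ0=011010 Δ1=111010 Δ2=110011 Δ3=100011 | 3Δ
t=3: Δ0=100011 Δ1=000011 | 1Δ
t=4: Δ0=000011 Δ1=100011 Δ2=100010 Δ3=100110 Δ4=110110 | 4Δ

1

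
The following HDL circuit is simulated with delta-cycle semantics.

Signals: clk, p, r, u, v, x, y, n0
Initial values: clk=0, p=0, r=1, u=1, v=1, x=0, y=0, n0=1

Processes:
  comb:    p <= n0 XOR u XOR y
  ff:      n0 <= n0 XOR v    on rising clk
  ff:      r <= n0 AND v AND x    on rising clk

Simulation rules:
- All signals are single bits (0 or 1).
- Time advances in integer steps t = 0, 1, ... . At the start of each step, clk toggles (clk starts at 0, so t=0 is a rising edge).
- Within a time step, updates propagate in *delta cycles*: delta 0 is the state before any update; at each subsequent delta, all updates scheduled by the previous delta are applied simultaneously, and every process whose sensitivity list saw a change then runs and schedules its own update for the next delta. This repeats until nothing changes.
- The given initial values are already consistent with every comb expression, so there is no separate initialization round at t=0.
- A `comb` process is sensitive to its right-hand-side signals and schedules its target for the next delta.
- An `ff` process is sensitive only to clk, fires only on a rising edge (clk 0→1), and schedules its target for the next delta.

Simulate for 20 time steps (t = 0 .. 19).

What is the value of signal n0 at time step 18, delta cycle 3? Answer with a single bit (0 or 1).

[bits: r,y,x,n0,u,clk,v,p]
t=0: Δ0=10011010 Δ1=10011110 Δ2=00001110 Δ3=00001111 | 3Δ
t=1: Δ0=00001111 Δ1=00001011 | 1Δ
t=2: Δ0=00001011 Δ1=00001111 Δ2=00011111 Δ3=00011110 | 3Δ
t=3: Δ0=00011110 Δ1=00011010 | 1Δ
t=4: Δ0=00011010 Δ1=00011110 Δ2=00001110 Δ3=00001111 | 3Δ
t=5: Δ0=00001111 Δ1=00001011 | 1Δ
t=6: Δ0=00001011 Δ1=00001111 Δ2=00011111 Δ3=00011110 | 3Δ
t=7: Δ0=00011110 Δ1=00011010 | 1Δ
t=8: Δ0=00011010 Δ1=00011110 Δ2=00001110 Δ3=00001111 | 3Δ
t=9: Δ0=00001111 Δ1=00001011 | 1Δ
t=10: Δ0=00001011 Δ1=00001111 Δ2=00011111 Δ3=00011110 | 3Δ
t=11: Δ0=00011110 Δ1=00011010 | 1Δ
t=12: Δ0=00011010 Δ1=00011110 Δ2=00001110 Δ3=00001111 | 3Δ
t=13: Δ0=00001111 Δ1=00001011 | 1Δ
t=14: Δ0=00001011 Δ1=00001111 Δ2=00011111 Δ3=00011110 | 3Δ
t=15: Δ0=00011110 Δ1=00011010 | 1Δ
t=16: Δ0=00011010 Δ1=00011110 Δ2=00001110 Δ3=00001111 | 3Δ
t=17: Δ0=00001111 Δ1=00001011 | 1Δ
t=18: Δ0=00001011 Δ1=00001111 Δ2=00011111 Δ3=00011110 | 3Δ
t=19: Δ0=00011110 Δ1=00011010 | 1Δ

1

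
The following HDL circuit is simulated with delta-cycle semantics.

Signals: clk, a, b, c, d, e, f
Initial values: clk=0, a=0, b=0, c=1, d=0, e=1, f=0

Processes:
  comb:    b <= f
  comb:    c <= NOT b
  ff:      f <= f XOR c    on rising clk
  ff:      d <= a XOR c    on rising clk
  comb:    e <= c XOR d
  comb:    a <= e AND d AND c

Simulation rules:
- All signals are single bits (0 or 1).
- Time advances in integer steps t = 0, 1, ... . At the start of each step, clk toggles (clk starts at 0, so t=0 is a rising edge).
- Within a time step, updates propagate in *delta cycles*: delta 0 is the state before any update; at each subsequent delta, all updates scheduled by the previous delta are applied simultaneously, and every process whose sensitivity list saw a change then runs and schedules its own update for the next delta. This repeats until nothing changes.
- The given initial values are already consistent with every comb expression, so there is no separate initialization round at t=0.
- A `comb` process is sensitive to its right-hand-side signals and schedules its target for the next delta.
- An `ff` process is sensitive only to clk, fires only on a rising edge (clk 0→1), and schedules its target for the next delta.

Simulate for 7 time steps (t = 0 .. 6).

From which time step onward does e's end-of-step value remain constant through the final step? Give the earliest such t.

t0.Δ0 e=1 c=1 f=0 a=0 b=0 clk=0 d=0
t0.Δ1 e=1 c=1 f=0 a=0 b=0 clk=1 d=0
t0.Δ2 e=1 c=1 f=1 a=0 b=0 clk=1 d=1
t0.Δ3 e=0 c=1 f=1 a=1 b=1 clk=1 d=1
t0.Δ4 e=0 c=0 f=1 a=0 b=1 clk=1 d=1
t0.Δ5 e=1 c=0 f=1 a=0 b=1 clk=1 d=1
t1.Δ0 e=1 c=0 f=1 a=0 b=1 clk=1 d=1
t1.Δ1 e=1 c=0 f=1 a=0 b=1 clk=0 d=1
t2.Δ0 e=1 c=0 f=1 a=0 b=1 clk=0 d=1
t2.Δ1 e=1 c=0 f=1 a=0 b=1 clk=1 d=1
t2.Δ2 e=1 c=0 f=1 a=0 b=1 clk=1 d=0
t2.Δ3 e=0 c=0 f=1 a=0 b=1 clk=1 d=0
t3.Δ0 e=0 c=0 f=1 a=0 b=1 clk=1 d=0
t3.Δ1 e=0 c=0 f=1 a=0 b=1 clk=0 d=0
t4.Δ0 e=0 c=0 f=1 a=0 b=1 clk=0 d=0
t4.Δ1 e=0 c=0 f=1 a=0 b=1 clk=1 d=0
t5.Δ0 e=0 c=0 f=1 a=0 b=1 clk=1 d=0
t5.Δ1 e=0 c=0 f=1 a=0 b=1 clk=0 d=0
t6.Δ0 e=0 c=0 f=1 a=0 b=1 clk=0 d=0
t6.Δ1 e=0 c=0 f=1 a=0 b=1 clk=1 d=0

2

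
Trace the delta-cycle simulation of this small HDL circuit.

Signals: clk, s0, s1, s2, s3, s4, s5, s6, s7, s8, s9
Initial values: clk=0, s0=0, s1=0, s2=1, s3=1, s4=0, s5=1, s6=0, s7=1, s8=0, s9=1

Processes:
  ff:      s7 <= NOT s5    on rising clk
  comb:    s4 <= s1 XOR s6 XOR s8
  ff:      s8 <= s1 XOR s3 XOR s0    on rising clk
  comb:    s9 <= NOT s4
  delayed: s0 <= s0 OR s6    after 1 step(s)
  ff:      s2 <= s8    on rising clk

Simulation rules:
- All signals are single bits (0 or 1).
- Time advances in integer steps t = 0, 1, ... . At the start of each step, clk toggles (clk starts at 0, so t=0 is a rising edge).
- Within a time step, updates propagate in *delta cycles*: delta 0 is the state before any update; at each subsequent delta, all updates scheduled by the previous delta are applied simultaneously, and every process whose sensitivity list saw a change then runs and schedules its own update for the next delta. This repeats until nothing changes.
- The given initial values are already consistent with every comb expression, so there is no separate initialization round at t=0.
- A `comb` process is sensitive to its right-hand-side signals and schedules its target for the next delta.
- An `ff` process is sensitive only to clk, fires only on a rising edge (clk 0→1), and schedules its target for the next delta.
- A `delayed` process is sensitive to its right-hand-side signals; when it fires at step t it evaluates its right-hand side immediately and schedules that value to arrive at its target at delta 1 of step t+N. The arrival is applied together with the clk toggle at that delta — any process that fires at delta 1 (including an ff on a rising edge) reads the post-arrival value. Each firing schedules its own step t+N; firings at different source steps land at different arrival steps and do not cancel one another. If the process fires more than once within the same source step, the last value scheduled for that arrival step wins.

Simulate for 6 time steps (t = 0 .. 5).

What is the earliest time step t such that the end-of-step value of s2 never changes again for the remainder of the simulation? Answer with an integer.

2

t=0 Δ0: s1=0 s6=0 s3=1 s4=0 s9=1 s7=1 s0=0 s2=1 s5=1 s8=0 clk=0
  Δ1: clk:0→1
  Δ2: s7:1→0, s2:1→0, s8:0→1
  Δ3: s4:0→1
  Δ4: s9:1→0
  (4Δ to stable)
t=1 Δ0: s1=0 s6=0 s3=1 s4=1 s9=0 s7=0 s0=0 s2=0 s5=1 s8=1 clk=1
  Δ1: clk:1→0
  (1Δ to stable)
t=2 Δ0: s1=0 s6=0 s3=1 s4=1 s9=0 s7=0 s0=0 s2=0 s5=1 s8=1 clk=0
  Δ1: clk:0→1
  Δ2: s2:0→1
  (2Δ to stable)
t=3 Δ0: s1=0 s6=0 s3=1 s4=1 s9=0 s7=0 s0=0 s2=1 s5=1 s8=1 clk=1
  Δ1: clk:1→0
  (1Δ to stable)
t=4 Δ0: s1=0 s6=0 s3=1 s4=1 s9=0 s7=0 s0=0 s2=1 s5=1 s8=1 clk=0
  Δ1: clk:0→1
  (1Δ to stable)
t=5 Δ0: s1=0 s6=0 s3=1 s4=1 s9=0 s7=0 s0=0 s2=1 s5=1 s8=1 clk=1
  Δ1: clk:1→0
  (1Δ to stable)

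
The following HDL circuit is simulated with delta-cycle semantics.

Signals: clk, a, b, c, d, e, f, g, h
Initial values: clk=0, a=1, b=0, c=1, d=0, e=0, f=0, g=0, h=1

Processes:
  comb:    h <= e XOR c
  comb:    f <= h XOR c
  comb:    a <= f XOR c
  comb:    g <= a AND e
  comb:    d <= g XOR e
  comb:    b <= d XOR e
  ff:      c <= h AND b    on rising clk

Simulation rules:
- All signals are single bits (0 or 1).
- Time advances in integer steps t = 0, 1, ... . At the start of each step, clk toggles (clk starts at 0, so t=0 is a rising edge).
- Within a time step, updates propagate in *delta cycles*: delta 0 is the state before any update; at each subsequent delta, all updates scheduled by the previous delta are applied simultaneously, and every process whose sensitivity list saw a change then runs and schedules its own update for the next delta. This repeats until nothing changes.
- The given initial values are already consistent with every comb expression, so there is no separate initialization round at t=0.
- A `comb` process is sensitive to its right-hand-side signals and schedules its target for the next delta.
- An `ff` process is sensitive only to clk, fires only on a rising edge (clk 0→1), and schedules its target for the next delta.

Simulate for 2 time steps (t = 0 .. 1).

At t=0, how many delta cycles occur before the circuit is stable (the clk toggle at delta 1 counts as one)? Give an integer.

t0.Δ0 g=0 h=1 f=0 b=0 d=0 e=0 a=1 c=1 clk=0
t0.Δ1 g=0 h=1 f=0 b=0 d=0 e=0 a=1 c=1 clk=1
t0.Δ2 g=0 h=1 f=0 b=0 d=0 e=0 a=1 c=0 clk=1
t0.Δ3 g=0 h=0 f=1 b=0 d=0 e=0 a=0 c=0 clk=1
t0.Δ4 g=0 h=0 f=0 b=0 d=0 e=0 a=1 c=0 clk=1
t0.Δ5 g=0 h=0 f=0 b=0 d=0 e=0 a=0 c=0 clk=1
t1.Δ0 g=0 h=0 f=0 b=0 d=0 e=0 a=0 c=0 clk=1
t1.Δ1 g=0 h=0 f=0 b=0 d=0 e=0 a=0 c=0 clk=0

5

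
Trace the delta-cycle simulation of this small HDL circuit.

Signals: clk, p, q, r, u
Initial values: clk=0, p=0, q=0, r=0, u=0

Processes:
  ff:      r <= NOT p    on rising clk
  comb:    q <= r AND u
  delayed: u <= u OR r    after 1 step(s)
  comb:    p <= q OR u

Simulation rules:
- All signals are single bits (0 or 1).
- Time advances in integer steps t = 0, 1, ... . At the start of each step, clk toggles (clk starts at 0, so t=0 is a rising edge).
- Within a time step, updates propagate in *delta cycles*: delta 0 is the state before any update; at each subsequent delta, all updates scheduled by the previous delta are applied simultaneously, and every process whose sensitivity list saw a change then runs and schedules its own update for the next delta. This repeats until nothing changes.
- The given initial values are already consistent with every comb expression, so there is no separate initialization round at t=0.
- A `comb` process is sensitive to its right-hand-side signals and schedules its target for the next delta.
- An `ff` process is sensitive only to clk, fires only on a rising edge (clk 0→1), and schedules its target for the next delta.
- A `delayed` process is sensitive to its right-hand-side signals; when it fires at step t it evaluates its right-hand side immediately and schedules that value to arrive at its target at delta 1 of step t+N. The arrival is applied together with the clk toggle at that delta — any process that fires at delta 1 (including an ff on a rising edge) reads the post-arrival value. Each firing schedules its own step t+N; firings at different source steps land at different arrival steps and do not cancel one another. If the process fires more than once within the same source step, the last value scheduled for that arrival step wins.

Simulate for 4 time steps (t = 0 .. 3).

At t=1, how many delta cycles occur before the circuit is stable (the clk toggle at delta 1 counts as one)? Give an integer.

[bits: u,clk,q,p,r]
t=0: Δ0=00000 Δ1=01000 Δ2=01001 | 2Δ
t=1: Δ0=01001 Δ1=10001 Δ2=10111 | 2Δ
t=2: Δ0=10111 Δ1=11111 Δ2=11110 Δ3=11010 | 3Δ
t=3: Δ0=11010 Δ1=10010 | 1Δ

2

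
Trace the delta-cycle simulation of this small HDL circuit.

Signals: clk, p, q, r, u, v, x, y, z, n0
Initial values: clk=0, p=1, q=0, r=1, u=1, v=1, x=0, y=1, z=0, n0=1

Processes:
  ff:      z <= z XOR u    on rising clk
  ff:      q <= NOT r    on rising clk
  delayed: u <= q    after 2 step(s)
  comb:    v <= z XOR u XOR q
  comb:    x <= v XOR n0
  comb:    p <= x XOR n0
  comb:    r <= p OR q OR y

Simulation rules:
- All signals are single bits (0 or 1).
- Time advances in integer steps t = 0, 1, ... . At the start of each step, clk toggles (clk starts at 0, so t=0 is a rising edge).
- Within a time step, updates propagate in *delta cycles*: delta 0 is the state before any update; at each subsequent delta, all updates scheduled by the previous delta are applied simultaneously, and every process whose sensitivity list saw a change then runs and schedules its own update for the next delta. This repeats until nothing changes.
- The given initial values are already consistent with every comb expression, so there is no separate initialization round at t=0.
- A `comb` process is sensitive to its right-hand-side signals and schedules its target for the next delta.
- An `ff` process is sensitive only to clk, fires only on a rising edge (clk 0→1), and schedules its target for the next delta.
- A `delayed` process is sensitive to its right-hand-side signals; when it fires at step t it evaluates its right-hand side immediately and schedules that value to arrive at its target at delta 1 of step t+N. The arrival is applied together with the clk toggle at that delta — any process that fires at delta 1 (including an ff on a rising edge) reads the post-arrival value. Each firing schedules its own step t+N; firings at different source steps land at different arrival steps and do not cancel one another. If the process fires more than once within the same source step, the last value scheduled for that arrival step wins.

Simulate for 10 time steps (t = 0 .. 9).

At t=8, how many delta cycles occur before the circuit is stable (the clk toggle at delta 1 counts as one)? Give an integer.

t0.Δ0 r=1 u=1 v=1 y=1 n0=1 q=0 x=0 p=1 z=0 clk=0
t0.Δ1 r=1 u=1 v=1 y=1 n0=1 q=0 x=0 p=1 z=0 clk=1
t0.Δ2 r=1 u=1 v=1 y=1 n0=1 q=0 x=0 p=1 z=1 clk=1
t0.Δ3 r=1 u=1 v=0 y=1 n0=1 q=0 x=0 p=1 z=1 clk=1
t0.Δ4 r=1 u=1 v=0 y=1 n0=1 q=0 x=1 p=1 z=1 clk=1
t0.Δ5 r=1 u=1 v=0 y=1 n0=1 q=0 x=1 p=0 z=1 clk=1
t1.Δ0 r=1 u=1 v=0 y=1 n0=1 q=0 x=1 p=0 z=1 clk=1
t1.Δ1 r=1 u=1 v=0 y=1 n0=1 q=0 x=1 p=0 z=1 clk=0
t2.Δ0 r=1 u=1 v=0 y=1 n0=1 q=0 x=1 p=0 z=1 clk=0
t2.Δ1 r=1 u=1 v=0 y=1 n0=1 q=0 x=1 p=0 z=1 clk=1
t2.Δ2 r=1 u=1 v=0 y=1 n0=1 q=0 x=1 p=0 z=0 clk=1
t2.Δ3 r=1 u=1 v=1 y=1 n0=1 q=0 x=1 p=0 z=0 clk=1
t2.Δ4 r=1 u=1 v=1 y=1 n0=1 q=0 x=0 p=0 z=0 clk=1
t2.Δ5 r=1 u=1 v=1 y=1 n0=1 q=0 x=0 p=1 z=0 clk=1
t3.Δ0 r=1 u=1 v=1 y=1 n0=1 q=0 x=0 p=1 z=0 clk=1
t3.Δ1 r=1 u=1 v=1 y=1 n0=1 q=0 x=0 p=1 z=0 clk=0
t4.Δ0 r=1 u=1 v=1 y=1 n0=1 q=0 x=0 p=1 z=0 clk=0
t4.Δ1 r=1 u=1 v=1 y=1 n0=1 q=0 x=0 p=1 z=0 clk=1
t4.Δ2 r=1 u=1 v=1 y=1 n0=1 q=0 x=0 p=1 z=1 clk=1
t4.Δ3 r=1 u=1 v=0 y=1 n0=1 q=0 x=0 p=1 z=1 clk=1
t4.Δ4 r=1 u=1 v=0 y=1 n0=1 q=0 x=1 p=1 z=1 clk=1
t4.Δ5 r=1 u=1 v=0 y=1 n0=1 q=0 x=1 p=0 z=1 clk=1
t5.Δ0 r=1 u=1 v=0 y=1 n0=1 q=0 x=1 p=0 z=1 clk=1
t5.Δ1 r=1 u=1 v=0 y=1 n0=1 q=0 x=1 p=0 z=1 clk=0
t6.Δ0 r=1 u=1 v=0 y=1 n0=1 q=0 x=1 p=0 z=1 clk=0
t6.Δ1 r=1 u=1 v=0 y=1 n0=1 q=0 x=1 p=0 z=1 clk=1
t6.Δ2 r=1 u=1 v=0 y=1 n0=1 q=0 x=1 p=0 z=0 clk=1
t6.Δ3 r=1 u=1 v=1 y=1 n0=1 q=0 x=1 p=0 z=0 clk=1
t6.Δ4 r=1 u=1 v=1 y=1 n0=1 q=0 x=0 p=0 z=0 clk=1
t6.Δ5 r=1 u=1 v=1 y=1 n0=1 q=0 x=0 p=1 z=0 clk=1
t7.Δ0 r=1 u=1 v=1 y=1 n0=1 q=0 x=0 p=1 z=0 clk=1
t7.Δ1 r=1 u=1 v=1 y=1 n0=1 q=0 x=0 p=1 z=0 clk=0
t8.Δ0 r=1 u=1 v=1 y=1 n0=1 q=0 x=0 p=1 z=0 clk=0
t8.Δ1 r=1 u=1 v=1 y=1 n0=1 q=0 x=0 p=1 z=0 clk=1
t8.Δ2 r=1 u=1 v=1 y=1 n0=1 q=0 x=0 p=1 z=1 clk=1
t8.Δ3 r=1 u=1 v=0 y=1 n0=1 q=0 x=0 p=1 z=1 clk=1
t8.Δ4 r=1 u=1 v=0 y=1 n0=1 q=0 x=1 p=1 z=1 clk=1
t8.Δ5 r=1 u=1 v=0 y=1 n0=1 q=0 x=1 p=0 z=1 clk=1
t9.Δ0 r=1 u=1 v=0 y=1 n0=1 q=0 x=1 p=0 z=1 clk=1
t9.Δ1 r=1 u=1 v=0 y=1 n0=1 q=0 x=1 p=0 z=1 clk=0

5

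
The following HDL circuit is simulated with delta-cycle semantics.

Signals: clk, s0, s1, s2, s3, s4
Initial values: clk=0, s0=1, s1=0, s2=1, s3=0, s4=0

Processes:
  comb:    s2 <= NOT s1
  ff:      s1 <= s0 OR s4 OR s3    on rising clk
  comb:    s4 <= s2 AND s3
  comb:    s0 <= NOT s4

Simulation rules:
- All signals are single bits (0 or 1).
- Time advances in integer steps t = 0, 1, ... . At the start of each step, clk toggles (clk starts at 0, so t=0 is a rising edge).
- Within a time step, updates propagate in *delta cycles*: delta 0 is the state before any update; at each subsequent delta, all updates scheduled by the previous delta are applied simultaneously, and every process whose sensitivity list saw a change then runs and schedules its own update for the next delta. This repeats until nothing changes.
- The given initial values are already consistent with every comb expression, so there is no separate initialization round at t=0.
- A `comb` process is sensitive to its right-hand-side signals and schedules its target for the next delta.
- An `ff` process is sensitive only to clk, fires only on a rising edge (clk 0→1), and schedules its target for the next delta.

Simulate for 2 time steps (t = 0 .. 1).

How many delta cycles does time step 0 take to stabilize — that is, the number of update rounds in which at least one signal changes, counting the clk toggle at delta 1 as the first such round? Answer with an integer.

3

t0.Δ0 s3=0 clk=0 s0=1 s4=0 s2=1 s1=0
t0.Δ1 s3=0 clk=1 s0=1 s4=0 s2=1 s1=0
t0.Δ2 s3=0 clk=1 s0=1 s4=0 s2=1 s1=1
t0.Δ3 s3=0 clk=1 s0=1 s4=0 s2=0 s1=1
t1.Δ0 s3=0 clk=1 s0=1 s4=0 s2=0 s1=1
t1.Δ1 s3=0 clk=0 s0=1 s4=0 s2=0 s1=1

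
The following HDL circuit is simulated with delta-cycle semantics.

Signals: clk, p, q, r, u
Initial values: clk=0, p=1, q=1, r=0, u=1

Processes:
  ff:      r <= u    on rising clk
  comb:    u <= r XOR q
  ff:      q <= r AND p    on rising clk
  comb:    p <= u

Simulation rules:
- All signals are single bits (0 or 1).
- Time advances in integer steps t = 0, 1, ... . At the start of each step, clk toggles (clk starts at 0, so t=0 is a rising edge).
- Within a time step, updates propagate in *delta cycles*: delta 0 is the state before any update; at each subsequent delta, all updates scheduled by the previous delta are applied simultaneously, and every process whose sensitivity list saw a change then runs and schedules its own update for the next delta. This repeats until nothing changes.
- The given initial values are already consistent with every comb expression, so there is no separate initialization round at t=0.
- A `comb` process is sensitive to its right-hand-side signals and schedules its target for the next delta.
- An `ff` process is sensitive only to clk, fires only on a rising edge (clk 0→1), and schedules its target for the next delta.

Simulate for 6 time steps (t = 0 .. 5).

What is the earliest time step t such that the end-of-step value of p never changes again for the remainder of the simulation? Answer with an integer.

t0.Δ0 r=0 clk=0 u=1 q=1 p=1
t0.Δ1 r=0 clk=1 u=1 q=1 p=1
t0.Δ2 r=1 clk=1 u=1 q=0 p=1
t1.Δ0 r=1 clk=1 u=1 q=0 p=1
t1.Δ1 r=1 clk=0 u=1 q=0 p=1
t2.Δ0 r=1 clk=0 u=1 q=0 p=1
t2.Δ1 r=1 clk=1 u=1 q=0 p=1
t2.Δ2 r=1 clk=1 u=1 q=1 p=1
t2.Δ3 r=1 clk=1 u=0 q=1 p=1
t2.Δ4 r=1 clk=1 u=0 q=1 p=0
t3.Δ0 r=1 clk=1 u=0 q=1 p=0
t3.Δ1 r=1 clk=0 u=0 q=1 p=0
t4.Δ0 r=1 clk=0 u=0 q=1 p=0
t4.Δ1 r=1 clk=1 u=0 q=1 p=0
t4.Δ2 r=0 clk=1 u=0 q=0 p=0
t5.Δ0 r=0 clk=1 u=0 q=0 p=0
t5.Δ1 r=0 clk=0 u=0 q=0 p=0

2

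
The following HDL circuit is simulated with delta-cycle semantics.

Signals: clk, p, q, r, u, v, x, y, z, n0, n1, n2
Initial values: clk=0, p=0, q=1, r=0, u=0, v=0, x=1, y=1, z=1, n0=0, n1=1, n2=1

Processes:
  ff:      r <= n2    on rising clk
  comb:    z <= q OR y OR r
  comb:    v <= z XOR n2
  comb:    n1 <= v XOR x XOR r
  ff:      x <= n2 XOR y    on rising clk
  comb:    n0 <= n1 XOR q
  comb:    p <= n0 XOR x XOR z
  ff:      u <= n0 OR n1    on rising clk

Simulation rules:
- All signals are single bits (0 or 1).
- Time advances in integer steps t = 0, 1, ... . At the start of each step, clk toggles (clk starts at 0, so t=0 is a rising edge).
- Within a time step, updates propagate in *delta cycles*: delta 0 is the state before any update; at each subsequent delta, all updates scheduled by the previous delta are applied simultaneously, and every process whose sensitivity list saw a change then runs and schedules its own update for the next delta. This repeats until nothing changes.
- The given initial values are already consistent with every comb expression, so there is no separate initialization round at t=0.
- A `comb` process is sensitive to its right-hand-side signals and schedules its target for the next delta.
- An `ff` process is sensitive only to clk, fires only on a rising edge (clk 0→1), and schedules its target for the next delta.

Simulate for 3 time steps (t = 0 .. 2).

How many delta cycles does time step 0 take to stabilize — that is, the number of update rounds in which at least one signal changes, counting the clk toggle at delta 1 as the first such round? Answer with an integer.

t=0 Δ0: y=1 p=0 z=1 clk=0 u=0 r=0 n0=0 x=1 n2=1 n1=1 q=1 v=0
  Δ1: clk:0→1
  Δ2: u:0→1, r:0→1, x:1→0
  Δ3: p:0→1
  (3Δ to stable)
t=1 Δ0: y=1 p=1 z=1 clk=1 u=1 r=1 n0=0 x=0 n2=1 n1=1 q=1 v=0
  Δ1: clk:1→0
  (1Δ to stable)
t=2 Δ0: y=1 p=1 z=1 clk=0 u=1 r=1 n0=0 x=0 n2=1 n1=1 q=1 v=0
  Δ1: clk:0→1
  (1Δ to stable)

3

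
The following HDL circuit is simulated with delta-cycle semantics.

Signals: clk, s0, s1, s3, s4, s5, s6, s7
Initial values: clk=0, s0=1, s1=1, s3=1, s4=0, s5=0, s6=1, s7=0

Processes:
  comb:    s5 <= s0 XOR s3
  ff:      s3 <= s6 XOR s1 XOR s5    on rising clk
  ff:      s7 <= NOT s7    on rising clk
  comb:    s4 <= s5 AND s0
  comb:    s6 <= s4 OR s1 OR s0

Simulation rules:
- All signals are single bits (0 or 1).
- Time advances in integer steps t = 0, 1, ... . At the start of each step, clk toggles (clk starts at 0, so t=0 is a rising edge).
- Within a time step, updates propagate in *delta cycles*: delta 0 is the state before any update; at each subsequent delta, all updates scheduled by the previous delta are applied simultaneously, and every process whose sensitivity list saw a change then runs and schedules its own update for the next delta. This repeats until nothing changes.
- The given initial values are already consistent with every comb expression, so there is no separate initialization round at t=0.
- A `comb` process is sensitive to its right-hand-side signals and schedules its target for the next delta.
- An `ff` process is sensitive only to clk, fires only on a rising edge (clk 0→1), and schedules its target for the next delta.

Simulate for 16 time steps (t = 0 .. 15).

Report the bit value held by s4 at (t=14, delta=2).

1

t0.Δ0 s1=1 s4=0 s7=0 s5=0 s0=1 s3=1 clk=0 s6=1
t0.Δ1 s1=1 s4=0 s7=0 s5=0 s0=1 s3=1 clk=1 s6=1
t0.Δ2 s1=1 s4=0 s7=1 s5=0 s0=1 s3=0 clk=1 s6=1
t0.Δ3 s1=1 s4=0 s7=1 s5=1 s0=1 s3=0 clk=1 s6=1
t0.Δ4 s1=1 s4=1 s7=1 s5=1 s0=1 s3=0 clk=1 s6=1
t1.Δ0 s1=1 s4=1 s7=1 s5=1 s0=1 s3=0 clk=1 s6=1
t1.Δ1 s1=1 s4=1 s7=1 s5=1 s0=1 s3=0 clk=0 s6=1
t2.Δ0 s1=1 s4=1 s7=1 s5=1 s0=1 s3=0 clk=0 s6=1
t2.Δ1 s1=1 s4=1 s7=1 s5=1 s0=1 s3=0 clk=1 s6=1
t2.Δ2 s1=1 s4=1 s7=0 s5=1 s0=1 s3=1 clk=1 s6=1
t2.Δ3 s1=1 s4=1 s7=0 s5=0 s0=1 s3=1 clk=1 s6=1
t2.Δ4 s1=1 s4=0 s7=0 s5=0 s0=1 s3=1 clk=1 s6=1
t3.Δ0 s1=1 s4=0 s7=0 s5=0 s0=1 s3=1 clk=1 s6=1
t3.Δ1 s1=1 s4=0 s7=0 s5=0 s0=1 s3=1 clk=0 s6=1
t4.Δ0 s1=1 s4=0 s7=0 s5=0 s0=1 s3=1 clk=0 s6=1
t4.Δ1 s1=1 s4=0 s7=0 s5=0 s0=1 s3=1 clk=1 s6=1
t4.Δ2 s1=1 s4=0 s7=1 s5=0 s0=1 s3=0 clk=1 s6=1
t4.Δ3 s1=1 s4=0 s7=1 s5=1 s0=1 s3=0 clk=1 s6=1
t4.Δ4 s1=1 s4=1 s7=1 s5=1 s0=1 s3=0 clk=1 s6=1
t5.Δ0 s1=1 s4=1 s7=1 s5=1 s0=1 s3=0 clk=1 s6=1
t5.Δ1 s1=1 s4=1 s7=1 s5=1 s0=1 s3=0 clk=0 s6=1
t6.Δ0 s1=1 s4=1 s7=1 s5=1 s0=1 s3=0 clk=0 s6=1
t6.Δ1 s1=1 s4=1 s7=1 s5=1 s0=1 s3=0 clk=1 s6=1
t6.Δ2 s1=1 s4=1 s7=0 s5=1 s0=1 s3=1 clk=1 s6=1
t6.Δ3 s1=1 s4=1 s7=0 s5=0 s0=1 s3=1 clk=1 s6=1
t6.Δ4 s1=1 s4=0 s7=0 s5=0 s0=1 s3=1 clk=1 s6=1
t7.Δ0 s1=1 s4=0 s7=0 s5=0 s0=1 s3=1 clk=1 s6=1
t7.Δ1 s1=1 s4=0 s7=0 s5=0 s0=1 s3=1 clk=0 s6=1
t8.Δ0 s1=1 s4=0 s7=0 s5=0 s0=1 s3=1 clk=0 s6=1
t8.Δ1 s1=1 s4=0 s7=0 s5=0 s0=1 s3=1 clk=1 s6=1
t8.Δ2 s1=1 s4=0 s7=1 s5=0 s0=1 s3=0 clk=1 s6=1
t8.Δ3 s1=1 s4=0 s7=1 s5=1 s0=1 s3=0 clk=1 s6=1
t8.Δ4 s1=1 s4=1 s7=1 s5=1 s0=1 s3=0 clk=1 s6=1
t9.Δ0 s1=1 s4=1 s7=1 s5=1 s0=1 s3=0 clk=1 s6=1
t9.Δ1 s1=1 s4=1 s7=1 s5=1 s0=1 s3=0 clk=0 s6=1
t10.Δ0 s1=1 s4=1 s7=1 s5=1 s0=1 s3=0 clk=0 s6=1
t10.Δ1 s1=1 s4=1 s7=1 s5=1 s0=1 s3=0 clk=1 s6=1
t10.Δ2 s1=1 s4=1 s7=0 s5=1 s0=1 s3=1 clk=1 s6=1
t10.Δ3 s1=1 s4=1 s7=0 s5=0 s0=1 s3=1 clk=1 s6=1
t10.Δ4 s1=1 s4=0 s7=0 s5=0 s0=1 s3=1 clk=1 s6=1
t11.Δ0 s1=1 s4=0 s7=0 s5=0 s0=1 s3=1 clk=1 s6=1
t11.Δ1 s1=1 s4=0 s7=0 s5=0 s0=1 s3=1 clk=0 s6=1
t12.Δ0 s1=1 s4=0 s7=0 s5=0 s0=1 s3=1 clk=0 s6=1
t12.Δ1 s1=1 s4=0 s7=0 s5=0 s0=1 s3=1 clk=1 s6=1
t12.Δ2 s1=1 s4=0 s7=1 s5=0 s0=1 s3=0 clk=1 s6=1
t12.Δ3 s1=1 s4=0 s7=1 s5=1 s0=1 s3=0 clk=1 s6=1
t12.Δ4 s1=1 s4=1 s7=1 s5=1 s0=1 s3=0 clk=1 s6=1
t13.Δ0 s1=1 s4=1 s7=1 s5=1 s0=1 s3=0 clk=1 s6=1
t13.Δ1 s1=1 s4=1 s7=1 s5=1 s0=1 s3=0 clk=0 s6=1
t14.Δ0 s1=1 s4=1 s7=1 s5=1 s0=1 s3=0 clk=0 s6=1
t14.Δ1 s1=1 s4=1 s7=1 s5=1 s0=1 s3=0 clk=1 s6=1
t14.Δ2 s1=1 s4=1 s7=0 s5=1 s0=1 s3=1 clk=1 s6=1
t14.Δ3 s1=1 s4=1 s7=0 s5=0 s0=1 s3=1 clk=1 s6=1
t14.Δ4 s1=1 s4=0 s7=0 s5=0 s0=1 s3=1 clk=1 s6=1
t15.Δ0 s1=1 s4=0 s7=0 s5=0 s0=1 s3=1 clk=1 s6=1
t15.Δ1 s1=1 s4=0 s7=0 s5=0 s0=1 s3=1 clk=0 s6=1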